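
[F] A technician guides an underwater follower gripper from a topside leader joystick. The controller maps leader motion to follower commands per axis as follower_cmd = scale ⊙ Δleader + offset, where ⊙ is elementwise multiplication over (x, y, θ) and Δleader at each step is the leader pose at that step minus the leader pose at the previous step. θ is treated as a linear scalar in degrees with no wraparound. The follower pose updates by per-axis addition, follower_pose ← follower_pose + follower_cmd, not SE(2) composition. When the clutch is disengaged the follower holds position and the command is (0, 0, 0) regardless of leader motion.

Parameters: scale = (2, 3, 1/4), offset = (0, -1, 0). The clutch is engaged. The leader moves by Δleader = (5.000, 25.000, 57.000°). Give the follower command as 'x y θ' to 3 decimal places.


10.000 74.000 14.250

axis x: 2·5.000 + 0 = 10.000
axis y: 3·25.000 + -1 = 74.000
axis θ: 1/4·57.000 + 0 = 14.250


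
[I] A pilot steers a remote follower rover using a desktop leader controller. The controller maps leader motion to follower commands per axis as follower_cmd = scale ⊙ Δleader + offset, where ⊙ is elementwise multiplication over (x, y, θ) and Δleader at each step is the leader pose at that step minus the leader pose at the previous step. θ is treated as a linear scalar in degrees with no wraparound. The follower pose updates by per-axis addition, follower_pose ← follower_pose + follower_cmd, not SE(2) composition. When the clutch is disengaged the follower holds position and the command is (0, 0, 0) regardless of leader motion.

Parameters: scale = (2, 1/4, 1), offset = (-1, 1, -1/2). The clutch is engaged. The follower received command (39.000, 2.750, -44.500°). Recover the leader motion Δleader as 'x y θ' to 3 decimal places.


axis x: (39.000 − -1) / (2) = 20.000
axis y: (2.750 − 1) / (1/4) = 7.000
axis θ: (-44.500 − -1/2) / (1) = -44.000

20.000 7.000 -44.000


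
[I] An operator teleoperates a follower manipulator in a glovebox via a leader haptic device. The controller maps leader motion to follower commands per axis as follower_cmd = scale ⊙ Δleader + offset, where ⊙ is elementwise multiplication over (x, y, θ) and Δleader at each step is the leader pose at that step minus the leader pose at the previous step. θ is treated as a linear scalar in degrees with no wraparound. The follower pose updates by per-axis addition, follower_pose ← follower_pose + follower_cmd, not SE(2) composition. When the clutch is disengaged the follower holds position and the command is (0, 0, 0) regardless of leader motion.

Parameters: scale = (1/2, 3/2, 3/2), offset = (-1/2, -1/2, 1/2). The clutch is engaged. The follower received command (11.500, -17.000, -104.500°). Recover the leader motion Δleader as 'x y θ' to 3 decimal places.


axis x: (11.500 − -1/2) / (1/2) = 24.000
axis y: (-17.000 − -1/2) / (3/2) = -11.000
axis θ: (-104.500 − 1/2) / (3/2) = -70.000

24.000 -11.000 -70.000


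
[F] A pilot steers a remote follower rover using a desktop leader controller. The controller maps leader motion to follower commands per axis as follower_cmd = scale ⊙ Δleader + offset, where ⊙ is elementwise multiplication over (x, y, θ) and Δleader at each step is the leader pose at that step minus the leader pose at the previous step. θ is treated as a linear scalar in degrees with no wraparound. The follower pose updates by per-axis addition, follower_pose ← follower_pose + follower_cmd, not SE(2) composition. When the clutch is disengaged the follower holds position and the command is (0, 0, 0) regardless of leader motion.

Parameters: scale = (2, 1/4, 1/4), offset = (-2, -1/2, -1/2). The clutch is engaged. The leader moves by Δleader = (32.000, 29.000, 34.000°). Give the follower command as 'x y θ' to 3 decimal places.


62.000 6.750 8.000

axis x: 2·32.000 + -2 = 62.000
axis y: 1/4·29.000 + -1/2 = 6.750
axis θ: 1/4·34.000 + -1/2 = 8.000


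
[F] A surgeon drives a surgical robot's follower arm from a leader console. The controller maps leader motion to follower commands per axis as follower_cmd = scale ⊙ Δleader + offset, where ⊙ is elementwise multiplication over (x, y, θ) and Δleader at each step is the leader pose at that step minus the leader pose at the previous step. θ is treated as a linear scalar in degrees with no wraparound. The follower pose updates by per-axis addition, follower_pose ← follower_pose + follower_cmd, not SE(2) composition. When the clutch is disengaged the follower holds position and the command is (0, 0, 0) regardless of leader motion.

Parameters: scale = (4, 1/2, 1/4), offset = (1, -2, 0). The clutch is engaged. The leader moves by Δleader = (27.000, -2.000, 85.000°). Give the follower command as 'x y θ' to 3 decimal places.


axis x: 4·27.000 + 1 = 109.000
axis y: 1/2·-2.000 + -2 = -3.000
axis θ: 1/4·85.000 + 0 = 21.250

109.000 -3.000 21.250


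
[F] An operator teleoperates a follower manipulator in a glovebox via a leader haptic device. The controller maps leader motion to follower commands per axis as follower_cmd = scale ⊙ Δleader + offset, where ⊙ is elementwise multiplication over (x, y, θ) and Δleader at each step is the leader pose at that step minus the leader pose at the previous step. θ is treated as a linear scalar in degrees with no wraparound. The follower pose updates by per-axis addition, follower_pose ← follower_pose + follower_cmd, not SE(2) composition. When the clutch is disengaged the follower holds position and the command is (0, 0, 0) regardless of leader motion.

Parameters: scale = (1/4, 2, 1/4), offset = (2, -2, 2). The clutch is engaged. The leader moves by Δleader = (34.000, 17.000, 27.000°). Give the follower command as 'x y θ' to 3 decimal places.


10.500 32.000 8.750

axis x: 1/4·34.000 + 2 = 10.500
axis y: 2·17.000 + -2 = 32.000
axis θ: 1/4·27.000 + 2 = 8.750


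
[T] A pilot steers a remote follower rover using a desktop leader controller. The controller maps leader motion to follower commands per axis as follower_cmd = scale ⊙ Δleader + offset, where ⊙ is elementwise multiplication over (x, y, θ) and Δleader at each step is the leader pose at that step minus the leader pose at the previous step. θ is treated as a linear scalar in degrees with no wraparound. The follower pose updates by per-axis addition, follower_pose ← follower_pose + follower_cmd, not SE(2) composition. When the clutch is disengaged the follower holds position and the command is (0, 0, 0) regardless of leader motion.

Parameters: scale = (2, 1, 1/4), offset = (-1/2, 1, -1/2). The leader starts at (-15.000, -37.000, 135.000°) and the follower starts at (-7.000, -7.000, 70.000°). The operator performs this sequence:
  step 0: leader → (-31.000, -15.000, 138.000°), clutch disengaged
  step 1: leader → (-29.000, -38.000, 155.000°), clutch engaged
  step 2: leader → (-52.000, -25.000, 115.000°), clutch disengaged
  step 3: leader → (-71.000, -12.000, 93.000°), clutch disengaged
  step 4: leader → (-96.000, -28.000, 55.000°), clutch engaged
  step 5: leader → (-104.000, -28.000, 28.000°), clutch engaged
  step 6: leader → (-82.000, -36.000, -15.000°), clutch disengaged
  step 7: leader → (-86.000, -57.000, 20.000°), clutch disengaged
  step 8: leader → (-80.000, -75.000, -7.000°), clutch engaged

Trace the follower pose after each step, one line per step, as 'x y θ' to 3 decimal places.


-7.000 -7.000 70.000
-3.500 -29.000 73.750
-3.500 -29.000 73.750
-3.500 -29.000 73.750
-54.000 -44.000 63.750
-70.500 -43.000 56.500
-70.500 -43.000 56.500
-70.500 -43.000 56.500
-59.000 -60.000 49.250

step 0: Δleader=(-16.000, 22.000, 3.000°), disengaged; cmd=(0,0,0) → follower holds at (-7.000, -7.000, 70.000°)
step 1: Δleader=(2.000, -23.000, 17.000°), engaged; cmd=(3.500, -22.000, 3.750°) → follower=(-3.500, -29.000, 73.750°)
step 2: Δleader=(-23.000, 13.000, -40.000°), disengaged; cmd=(0,0,0) → follower holds at (-3.500, -29.000, 73.750°)
step 3: Δleader=(-19.000, 13.000, -22.000°), disengaged; cmd=(0,0,0) → follower holds at (-3.500, -29.000, 73.750°)
step 4: Δleader=(-25.000, -16.000, -38.000°), engaged; cmd=(-50.500, -15.000, -10.000°) → follower=(-54.000, -44.000, 63.750°)
step 5: Δleader=(-8.000, 0.000, -27.000°), engaged; cmd=(-16.500, 1.000, -7.250°) → follower=(-70.500, -43.000, 56.500°)
step 6: Δleader=(22.000, -8.000, -43.000°), disengaged; cmd=(0,0,0) → follower holds at (-70.500, -43.000, 56.500°)
step 7: Δleader=(-4.000, -21.000, 35.000°), disengaged; cmd=(0,0,0) → follower holds at (-70.500, -43.000, 56.500°)
step 8: Δleader=(6.000, -18.000, -27.000°), engaged; cmd=(11.500, -17.000, -7.250°) → follower=(-59.000, -60.000, 49.250°)


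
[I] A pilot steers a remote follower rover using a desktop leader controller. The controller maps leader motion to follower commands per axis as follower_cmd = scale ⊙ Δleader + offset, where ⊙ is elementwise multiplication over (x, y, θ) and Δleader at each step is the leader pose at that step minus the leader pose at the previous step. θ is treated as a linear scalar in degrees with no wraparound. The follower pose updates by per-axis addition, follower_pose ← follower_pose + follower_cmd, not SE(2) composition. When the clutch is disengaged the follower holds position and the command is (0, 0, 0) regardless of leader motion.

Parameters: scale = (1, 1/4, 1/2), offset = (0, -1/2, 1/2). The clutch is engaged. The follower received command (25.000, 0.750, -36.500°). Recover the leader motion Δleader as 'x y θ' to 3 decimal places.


axis x: (25.000 − 0) / (1) = 25.000
axis y: (0.750 − -1/2) / (1/4) = 5.000
axis θ: (-36.500 − 1/2) / (1/2) = -74.000

25.000 5.000 -74.000


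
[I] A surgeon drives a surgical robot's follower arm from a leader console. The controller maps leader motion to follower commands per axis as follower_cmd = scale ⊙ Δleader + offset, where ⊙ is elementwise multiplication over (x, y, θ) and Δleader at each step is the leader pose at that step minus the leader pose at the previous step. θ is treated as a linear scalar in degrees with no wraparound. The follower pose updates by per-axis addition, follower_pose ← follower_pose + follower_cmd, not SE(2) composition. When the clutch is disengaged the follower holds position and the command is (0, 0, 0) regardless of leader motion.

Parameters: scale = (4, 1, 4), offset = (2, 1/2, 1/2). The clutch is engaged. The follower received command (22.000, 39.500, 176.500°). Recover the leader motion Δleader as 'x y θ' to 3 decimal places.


5.000 39.000 44.000

axis x: (22.000 − 2) / (4) = 5.000
axis y: (39.500 − 1/2) / (1) = 39.000
axis θ: (176.500 − 1/2) / (4) = 44.000


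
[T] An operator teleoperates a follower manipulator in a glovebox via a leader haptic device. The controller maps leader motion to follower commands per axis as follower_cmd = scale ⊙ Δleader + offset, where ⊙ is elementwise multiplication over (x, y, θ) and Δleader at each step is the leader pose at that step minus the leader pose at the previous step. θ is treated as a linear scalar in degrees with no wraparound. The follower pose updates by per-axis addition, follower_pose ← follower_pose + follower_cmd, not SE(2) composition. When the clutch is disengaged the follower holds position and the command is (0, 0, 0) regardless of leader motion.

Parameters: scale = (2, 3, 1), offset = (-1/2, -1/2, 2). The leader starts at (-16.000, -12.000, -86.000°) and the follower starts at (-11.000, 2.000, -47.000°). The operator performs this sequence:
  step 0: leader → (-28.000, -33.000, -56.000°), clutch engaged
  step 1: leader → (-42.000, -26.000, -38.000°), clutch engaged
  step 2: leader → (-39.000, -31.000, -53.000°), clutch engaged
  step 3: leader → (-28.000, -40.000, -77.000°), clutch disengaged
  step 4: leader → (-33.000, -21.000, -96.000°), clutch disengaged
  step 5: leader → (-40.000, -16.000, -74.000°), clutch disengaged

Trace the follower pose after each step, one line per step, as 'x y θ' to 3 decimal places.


-35.500 -61.500 -15.000
-64.000 -41.000 5.000
-58.500 -56.500 -8.000
-58.500 -56.500 -8.000
-58.500 -56.500 -8.000
-58.500 -56.500 -8.000

step 0: Δleader=(-12.000, -21.000, 30.000°), engaged; cmd=(-24.500, -63.500, 32.000°) → follower=(-35.500, -61.500, -15.000°)
step 1: Δleader=(-14.000, 7.000, 18.000°), engaged; cmd=(-28.500, 20.500, 20.000°) → follower=(-64.000, -41.000, 5.000°)
step 2: Δleader=(3.000, -5.000, -15.000°), engaged; cmd=(5.500, -15.500, -13.000°) → follower=(-58.500, -56.500, -8.000°)
step 3: Δleader=(11.000, -9.000, -24.000°), disengaged; cmd=(0,0,0) → follower holds at (-58.500, -56.500, -8.000°)
step 4: Δleader=(-5.000, 19.000, -19.000°), disengaged; cmd=(0,0,0) → follower holds at (-58.500, -56.500, -8.000°)
step 5: Δleader=(-7.000, 5.000, 22.000°), disengaged; cmd=(0,0,0) → follower holds at (-58.500, -56.500, -8.000°)


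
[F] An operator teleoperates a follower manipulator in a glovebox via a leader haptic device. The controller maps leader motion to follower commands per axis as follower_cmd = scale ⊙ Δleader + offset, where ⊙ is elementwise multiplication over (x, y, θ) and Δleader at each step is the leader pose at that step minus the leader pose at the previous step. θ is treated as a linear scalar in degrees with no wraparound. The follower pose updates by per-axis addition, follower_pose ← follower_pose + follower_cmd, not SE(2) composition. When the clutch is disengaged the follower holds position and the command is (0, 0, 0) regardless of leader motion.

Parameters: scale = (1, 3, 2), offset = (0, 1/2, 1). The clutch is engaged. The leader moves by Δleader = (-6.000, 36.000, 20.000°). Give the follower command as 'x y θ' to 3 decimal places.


-6.000 108.500 41.000

axis x: 1·-6.000 + 0 = -6.000
axis y: 3·36.000 + 1/2 = 108.500
axis θ: 2·20.000 + 1 = 41.000


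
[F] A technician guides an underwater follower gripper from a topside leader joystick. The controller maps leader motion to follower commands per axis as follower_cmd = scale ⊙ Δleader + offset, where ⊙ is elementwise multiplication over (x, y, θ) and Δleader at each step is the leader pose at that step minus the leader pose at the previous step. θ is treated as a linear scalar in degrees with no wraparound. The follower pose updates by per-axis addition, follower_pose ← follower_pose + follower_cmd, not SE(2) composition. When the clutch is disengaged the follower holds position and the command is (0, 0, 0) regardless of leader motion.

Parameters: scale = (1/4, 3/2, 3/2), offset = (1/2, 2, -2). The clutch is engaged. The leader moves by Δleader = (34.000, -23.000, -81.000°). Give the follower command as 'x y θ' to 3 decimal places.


axis x: 1/4·34.000 + 1/2 = 9.000
axis y: 3/2·-23.000 + 2 = -32.500
axis θ: 3/2·-81.000 + -2 = -123.500

9.000 -32.500 -123.500


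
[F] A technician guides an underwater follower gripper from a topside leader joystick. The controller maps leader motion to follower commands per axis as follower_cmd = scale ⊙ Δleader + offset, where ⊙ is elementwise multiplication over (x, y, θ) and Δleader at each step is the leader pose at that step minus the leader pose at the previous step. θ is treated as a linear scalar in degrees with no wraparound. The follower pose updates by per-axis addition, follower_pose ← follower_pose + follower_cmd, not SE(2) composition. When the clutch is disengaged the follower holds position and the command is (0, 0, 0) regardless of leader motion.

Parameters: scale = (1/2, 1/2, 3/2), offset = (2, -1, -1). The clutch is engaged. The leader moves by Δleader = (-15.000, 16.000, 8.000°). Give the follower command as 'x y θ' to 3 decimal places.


-5.500 7.000 11.000

axis x: 1/2·-15.000 + 2 = -5.500
axis y: 1/2·16.000 + -1 = 7.000
axis θ: 3/2·8.000 + -1 = 11.000


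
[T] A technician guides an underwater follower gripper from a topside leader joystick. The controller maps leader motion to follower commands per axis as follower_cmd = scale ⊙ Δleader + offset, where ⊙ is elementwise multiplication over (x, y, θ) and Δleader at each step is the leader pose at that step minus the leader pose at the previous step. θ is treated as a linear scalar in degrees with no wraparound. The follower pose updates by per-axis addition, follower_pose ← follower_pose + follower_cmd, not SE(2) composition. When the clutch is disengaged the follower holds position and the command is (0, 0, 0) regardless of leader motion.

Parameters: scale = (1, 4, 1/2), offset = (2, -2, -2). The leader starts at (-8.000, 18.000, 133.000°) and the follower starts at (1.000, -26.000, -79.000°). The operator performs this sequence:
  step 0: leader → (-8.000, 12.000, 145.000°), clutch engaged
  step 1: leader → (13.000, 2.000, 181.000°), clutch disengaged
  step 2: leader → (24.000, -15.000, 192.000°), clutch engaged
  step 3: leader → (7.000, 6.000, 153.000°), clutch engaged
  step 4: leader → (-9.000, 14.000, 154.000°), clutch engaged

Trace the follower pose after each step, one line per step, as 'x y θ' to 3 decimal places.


3.000 -52.000 -75.000
3.000 -52.000 -75.000
16.000 -122.000 -71.500
1.000 -40.000 -93.000
-13.000 -10.000 -94.500

step 0: Δleader=(0.000, -6.000, 12.000°), engaged; cmd=(2.000, -26.000, 4.000°) → follower=(3.000, -52.000, -75.000°)
step 1: Δleader=(21.000, -10.000, 36.000°), disengaged; cmd=(0,0,0) → follower holds at (3.000, -52.000, -75.000°)
step 2: Δleader=(11.000, -17.000, 11.000°), engaged; cmd=(13.000, -70.000, 3.500°) → follower=(16.000, -122.000, -71.500°)
step 3: Δleader=(-17.000, 21.000, -39.000°), engaged; cmd=(-15.000, 82.000, -21.500°) → follower=(1.000, -40.000, -93.000°)
step 4: Δleader=(-16.000, 8.000, 1.000°), engaged; cmd=(-14.000, 30.000, -1.500°) → follower=(-13.000, -10.000, -94.500°)


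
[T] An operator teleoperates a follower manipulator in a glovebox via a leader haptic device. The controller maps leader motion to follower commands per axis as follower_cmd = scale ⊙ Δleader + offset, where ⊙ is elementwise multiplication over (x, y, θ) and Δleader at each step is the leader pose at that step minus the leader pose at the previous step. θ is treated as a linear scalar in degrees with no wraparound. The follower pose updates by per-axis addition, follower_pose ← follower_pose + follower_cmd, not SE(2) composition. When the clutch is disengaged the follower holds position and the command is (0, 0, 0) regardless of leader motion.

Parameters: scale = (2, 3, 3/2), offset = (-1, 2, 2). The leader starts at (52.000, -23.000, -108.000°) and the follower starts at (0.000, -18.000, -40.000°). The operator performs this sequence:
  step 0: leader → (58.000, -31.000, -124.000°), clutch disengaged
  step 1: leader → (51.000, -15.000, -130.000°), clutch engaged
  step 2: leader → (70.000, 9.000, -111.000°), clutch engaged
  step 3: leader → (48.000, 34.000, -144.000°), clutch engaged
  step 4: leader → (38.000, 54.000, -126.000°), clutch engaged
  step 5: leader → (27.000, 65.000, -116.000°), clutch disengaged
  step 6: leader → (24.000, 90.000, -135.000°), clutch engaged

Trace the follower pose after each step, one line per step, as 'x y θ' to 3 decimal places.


0.000 -18.000 -40.000
-15.000 32.000 -47.000
22.000 106.000 -16.500
-23.000 183.000 -64.000
-44.000 245.000 -35.000
-44.000 245.000 -35.000
-51.000 322.000 -61.500

step 0: Δleader=(6.000, -8.000, -16.000°), disengaged; cmd=(0,0,0) → follower holds at (0.000, -18.000, -40.000°)
step 1: Δleader=(-7.000, 16.000, -6.000°), engaged; cmd=(-15.000, 50.000, -7.000°) → follower=(-15.000, 32.000, -47.000°)
step 2: Δleader=(19.000, 24.000, 19.000°), engaged; cmd=(37.000, 74.000, 30.500°) → follower=(22.000, 106.000, -16.500°)
step 3: Δleader=(-22.000, 25.000, -33.000°), engaged; cmd=(-45.000, 77.000, -47.500°) → follower=(-23.000, 183.000, -64.000°)
step 4: Δleader=(-10.000, 20.000, 18.000°), engaged; cmd=(-21.000, 62.000, 29.000°) → follower=(-44.000, 245.000, -35.000°)
step 5: Δleader=(-11.000, 11.000, 10.000°), disengaged; cmd=(0,0,0) → follower holds at (-44.000, 245.000, -35.000°)
step 6: Δleader=(-3.000, 25.000, -19.000°), engaged; cmd=(-7.000, 77.000, -26.500°) → follower=(-51.000, 322.000, -61.500°)


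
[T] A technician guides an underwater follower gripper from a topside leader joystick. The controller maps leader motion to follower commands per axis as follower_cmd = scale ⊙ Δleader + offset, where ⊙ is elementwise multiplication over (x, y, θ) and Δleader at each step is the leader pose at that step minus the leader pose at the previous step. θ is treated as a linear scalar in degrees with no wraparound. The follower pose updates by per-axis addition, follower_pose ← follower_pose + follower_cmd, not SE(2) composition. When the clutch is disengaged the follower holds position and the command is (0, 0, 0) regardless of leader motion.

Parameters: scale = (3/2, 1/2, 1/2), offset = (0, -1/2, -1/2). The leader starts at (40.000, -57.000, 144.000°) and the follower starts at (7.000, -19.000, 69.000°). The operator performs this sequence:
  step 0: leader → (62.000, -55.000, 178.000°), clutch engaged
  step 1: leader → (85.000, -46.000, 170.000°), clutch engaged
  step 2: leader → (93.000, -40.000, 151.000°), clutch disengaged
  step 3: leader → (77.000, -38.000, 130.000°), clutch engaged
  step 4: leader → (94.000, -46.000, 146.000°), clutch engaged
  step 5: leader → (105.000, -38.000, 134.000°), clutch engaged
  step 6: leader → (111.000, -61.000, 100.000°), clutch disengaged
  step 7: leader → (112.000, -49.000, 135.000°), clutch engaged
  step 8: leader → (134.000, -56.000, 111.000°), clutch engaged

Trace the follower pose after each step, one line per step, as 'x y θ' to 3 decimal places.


40.000 -18.500 85.500
74.500 -14.500 81.000
74.500 -14.500 81.000
50.500 -14.000 70.000
76.000 -18.500 77.500
92.500 -15.000 71.000
92.500 -15.000 71.000
94.000 -9.500 88.000
127.000 -13.500 75.500

step 0: Δleader=(22.000, 2.000, 34.000°), engaged; cmd=(33.000, 0.500, 16.500°) → follower=(40.000, -18.500, 85.500°)
step 1: Δleader=(23.000, 9.000, -8.000°), engaged; cmd=(34.500, 4.000, -4.500°) → follower=(74.500, -14.500, 81.000°)
step 2: Δleader=(8.000, 6.000, -19.000°), disengaged; cmd=(0,0,0) → follower holds at (74.500, -14.500, 81.000°)
step 3: Δleader=(-16.000, 2.000, -21.000°), engaged; cmd=(-24.000, 0.500, -11.000°) → follower=(50.500, -14.000, 70.000°)
step 4: Δleader=(17.000, -8.000, 16.000°), engaged; cmd=(25.500, -4.500, 7.500°) → follower=(76.000, -18.500, 77.500°)
step 5: Δleader=(11.000, 8.000, -12.000°), engaged; cmd=(16.500, 3.500, -6.500°) → follower=(92.500, -15.000, 71.000°)
step 6: Δleader=(6.000, -23.000, -34.000°), disengaged; cmd=(0,0,0) → follower holds at (92.500, -15.000, 71.000°)
step 7: Δleader=(1.000, 12.000, 35.000°), engaged; cmd=(1.500, 5.500, 17.000°) → follower=(94.000, -9.500, 88.000°)
step 8: Δleader=(22.000, -7.000, -24.000°), engaged; cmd=(33.000, -4.000, -12.500°) → follower=(127.000, -13.500, 75.500°)


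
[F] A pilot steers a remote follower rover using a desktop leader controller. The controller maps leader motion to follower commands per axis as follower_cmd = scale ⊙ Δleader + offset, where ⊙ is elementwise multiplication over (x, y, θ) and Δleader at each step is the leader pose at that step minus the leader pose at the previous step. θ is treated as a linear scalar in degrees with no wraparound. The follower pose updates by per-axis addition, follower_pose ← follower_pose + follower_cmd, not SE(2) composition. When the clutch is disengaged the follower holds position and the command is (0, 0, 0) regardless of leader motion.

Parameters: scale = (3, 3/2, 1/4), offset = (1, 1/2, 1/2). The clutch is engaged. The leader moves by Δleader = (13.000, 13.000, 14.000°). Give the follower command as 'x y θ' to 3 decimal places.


axis x: 3·13.000 + 1 = 40.000
axis y: 3/2·13.000 + 1/2 = 20.000
axis θ: 1/4·14.000 + 1/2 = 4.000

40.000 20.000 4.000


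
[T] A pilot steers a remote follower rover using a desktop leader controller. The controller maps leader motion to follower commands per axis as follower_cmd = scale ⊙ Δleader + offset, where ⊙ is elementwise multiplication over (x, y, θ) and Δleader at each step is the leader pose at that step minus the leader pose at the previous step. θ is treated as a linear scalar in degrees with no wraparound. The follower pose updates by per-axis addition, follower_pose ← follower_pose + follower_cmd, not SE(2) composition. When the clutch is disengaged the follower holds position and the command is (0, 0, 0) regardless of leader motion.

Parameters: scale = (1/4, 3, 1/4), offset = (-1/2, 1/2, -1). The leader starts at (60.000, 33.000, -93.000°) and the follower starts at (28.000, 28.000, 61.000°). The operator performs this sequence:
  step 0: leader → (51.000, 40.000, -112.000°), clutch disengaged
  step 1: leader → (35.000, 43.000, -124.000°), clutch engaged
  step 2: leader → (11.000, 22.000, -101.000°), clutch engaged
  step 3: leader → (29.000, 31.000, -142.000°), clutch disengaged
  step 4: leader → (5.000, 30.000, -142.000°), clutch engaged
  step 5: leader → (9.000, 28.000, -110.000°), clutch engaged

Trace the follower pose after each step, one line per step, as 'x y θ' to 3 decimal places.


step 0: Δleader=(-9.000, 7.000, -19.000°), disengaged; cmd=(0,0,0) → follower holds at (28.000, 28.000, 61.000°)
step 1: Δleader=(-16.000, 3.000, -12.000°), engaged; cmd=(-4.500, 9.500, -4.000°) → follower=(23.500, 37.500, 57.000°)
step 2: Δleader=(-24.000, -21.000, 23.000°), engaged; cmd=(-6.500, -62.500, 4.750°) → follower=(17.000, -25.000, 61.750°)
step 3: Δleader=(18.000, 9.000, -41.000°), disengaged; cmd=(0,0,0) → follower holds at (17.000, -25.000, 61.750°)
step 4: Δleader=(-24.000, -1.000, 0.000°), engaged; cmd=(-6.500, -2.500, -1.000°) → follower=(10.500, -27.500, 60.750°)
step 5: Δleader=(4.000, -2.000, 32.000°), engaged; cmd=(0.500, -5.500, 7.000°) → follower=(11.000, -33.000, 67.750°)

28.000 28.000 61.000
23.500 37.500 57.000
17.000 -25.000 61.750
17.000 -25.000 61.750
10.500 -27.500 60.750
11.000 -33.000 67.750


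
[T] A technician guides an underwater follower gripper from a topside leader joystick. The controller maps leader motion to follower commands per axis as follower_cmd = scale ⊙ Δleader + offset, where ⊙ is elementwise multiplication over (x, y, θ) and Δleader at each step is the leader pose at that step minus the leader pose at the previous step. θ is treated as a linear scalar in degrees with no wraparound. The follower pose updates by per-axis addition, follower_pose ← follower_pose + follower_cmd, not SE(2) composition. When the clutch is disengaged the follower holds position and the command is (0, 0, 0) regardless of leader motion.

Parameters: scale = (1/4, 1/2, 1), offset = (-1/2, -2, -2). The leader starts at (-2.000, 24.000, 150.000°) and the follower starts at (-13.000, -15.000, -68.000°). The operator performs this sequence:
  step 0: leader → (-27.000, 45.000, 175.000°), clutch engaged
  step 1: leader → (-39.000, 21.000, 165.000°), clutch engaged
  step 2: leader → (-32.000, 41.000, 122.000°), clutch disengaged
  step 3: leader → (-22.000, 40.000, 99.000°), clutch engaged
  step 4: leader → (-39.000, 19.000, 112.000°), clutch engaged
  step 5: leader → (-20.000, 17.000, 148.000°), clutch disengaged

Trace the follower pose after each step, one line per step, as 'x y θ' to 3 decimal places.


step 0: Δleader=(-25.000, 21.000, 25.000°), engaged; cmd=(-6.750, 8.500, 23.000°) → follower=(-19.750, -6.500, -45.000°)
step 1: Δleader=(-12.000, -24.000, -10.000°), engaged; cmd=(-3.500, -14.000, -12.000°) → follower=(-23.250, -20.500, -57.000°)
step 2: Δleader=(7.000, 20.000, -43.000°), disengaged; cmd=(0,0,0) → follower holds at (-23.250, -20.500, -57.000°)
step 3: Δleader=(10.000, -1.000, -23.000°), engaged; cmd=(2.000, -2.500, -25.000°) → follower=(-21.250, -23.000, -82.000°)
step 4: Δleader=(-17.000, -21.000, 13.000°), engaged; cmd=(-4.750, -12.500, 11.000°) → follower=(-26.000, -35.500, -71.000°)
step 5: Δleader=(19.000, -2.000, 36.000°), disengaged; cmd=(0,0,0) → follower holds at (-26.000, -35.500, -71.000°)

-19.750 -6.500 -45.000
-23.250 -20.500 -57.000
-23.250 -20.500 -57.000
-21.250 -23.000 -82.000
-26.000 -35.500 -71.000
-26.000 -35.500 -71.000


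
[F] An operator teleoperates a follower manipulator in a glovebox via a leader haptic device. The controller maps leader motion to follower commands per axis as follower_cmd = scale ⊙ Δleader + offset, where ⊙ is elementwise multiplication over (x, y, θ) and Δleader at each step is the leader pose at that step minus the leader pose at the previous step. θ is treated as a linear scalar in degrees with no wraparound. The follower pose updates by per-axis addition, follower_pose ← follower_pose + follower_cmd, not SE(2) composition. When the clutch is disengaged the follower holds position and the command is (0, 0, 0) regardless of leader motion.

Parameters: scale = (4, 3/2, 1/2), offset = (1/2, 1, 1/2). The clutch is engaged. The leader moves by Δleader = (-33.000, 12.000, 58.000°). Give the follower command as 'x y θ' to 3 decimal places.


axis x: 4·-33.000 + 1/2 = -131.500
axis y: 3/2·12.000 + 1 = 19.000
axis θ: 1/2·58.000 + 1/2 = 29.500

-131.500 19.000 29.500


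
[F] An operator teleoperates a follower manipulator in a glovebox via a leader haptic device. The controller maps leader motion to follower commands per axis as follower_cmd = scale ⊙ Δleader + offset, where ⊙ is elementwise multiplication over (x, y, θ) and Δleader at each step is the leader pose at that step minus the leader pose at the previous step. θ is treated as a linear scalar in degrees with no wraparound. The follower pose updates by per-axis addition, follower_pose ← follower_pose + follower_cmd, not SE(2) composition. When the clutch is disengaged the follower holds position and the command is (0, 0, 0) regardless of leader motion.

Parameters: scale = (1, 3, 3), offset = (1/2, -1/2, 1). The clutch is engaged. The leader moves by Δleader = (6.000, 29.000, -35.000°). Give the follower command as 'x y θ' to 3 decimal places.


6.500 86.500 -104.000

axis x: 1·6.000 + 1/2 = 6.500
axis y: 3·29.000 + -1/2 = 86.500
axis θ: 3·-35.000 + 1 = -104.000


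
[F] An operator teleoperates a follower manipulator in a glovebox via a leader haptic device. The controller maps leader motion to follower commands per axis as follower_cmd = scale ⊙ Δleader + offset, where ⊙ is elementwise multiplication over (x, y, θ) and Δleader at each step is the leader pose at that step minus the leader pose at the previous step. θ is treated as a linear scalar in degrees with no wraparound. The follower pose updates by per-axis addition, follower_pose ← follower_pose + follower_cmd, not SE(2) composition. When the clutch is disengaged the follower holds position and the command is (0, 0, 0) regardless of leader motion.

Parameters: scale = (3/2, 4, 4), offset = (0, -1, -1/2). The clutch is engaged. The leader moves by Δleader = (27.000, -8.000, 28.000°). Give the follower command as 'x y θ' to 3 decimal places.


40.500 -33.000 111.500

axis x: 3/2·27.000 + 0 = 40.500
axis y: 4·-8.000 + -1 = -33.000
axis θ: 4·28.000 + -1/2 = 111.500


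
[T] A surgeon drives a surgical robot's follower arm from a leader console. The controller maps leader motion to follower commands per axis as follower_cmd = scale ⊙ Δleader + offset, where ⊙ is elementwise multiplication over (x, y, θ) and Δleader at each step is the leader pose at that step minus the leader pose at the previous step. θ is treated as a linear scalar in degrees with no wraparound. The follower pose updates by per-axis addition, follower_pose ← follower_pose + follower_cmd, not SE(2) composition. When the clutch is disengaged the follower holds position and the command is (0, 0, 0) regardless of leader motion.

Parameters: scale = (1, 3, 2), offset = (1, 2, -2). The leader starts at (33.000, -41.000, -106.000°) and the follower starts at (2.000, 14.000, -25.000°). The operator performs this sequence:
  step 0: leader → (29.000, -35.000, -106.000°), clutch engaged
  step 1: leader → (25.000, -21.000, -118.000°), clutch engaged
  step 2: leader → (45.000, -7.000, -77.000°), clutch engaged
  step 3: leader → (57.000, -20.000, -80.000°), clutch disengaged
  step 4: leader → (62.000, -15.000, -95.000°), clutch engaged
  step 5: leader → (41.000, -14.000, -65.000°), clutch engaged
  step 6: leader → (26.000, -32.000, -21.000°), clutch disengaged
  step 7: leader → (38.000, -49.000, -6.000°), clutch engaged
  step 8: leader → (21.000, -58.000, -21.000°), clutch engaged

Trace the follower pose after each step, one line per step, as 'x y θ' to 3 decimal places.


step 0: Δleader=(-4.000, 6.000, 0.000°), engaged; cmd=(-3.000, 20.000, -2.000°) → follower=(-1.000, 34.000, -27.000°)
step 1: Δleader=(-4.000, 14.000, -12.000°), engaged; cmd=(-3.000, 44.000, -26.000°) → follower=(-4.000, 78.000, -53.000°)
step 2: Δleader=(20.000, 14.000, 41.000°), engaged; cmd=(21.000, 44.000, 80.000°) → follower=(17.000, 122.000, 27.000°)
step 3: Δleader=(12.000, -13.000, -3.000°), disengaged; cmd=(0,0,0) → follower holds at (17.000, 122.000, 27.000°)
step 4: Δleader=(5.000, 5.000, -15.000°), engaged; cmd=(6.000, 17.000, -32.000°) → follower=(23.000, 139.000, -5.000°)
step 5: Δleader=(-21.000, 1.000, 30.000°), engaged; cmd=(-20.000, 5.000, 58.000°) → follower=(3.000, 144.000, 53.000°)
step 6: Δleader=(-15.000, -18.000, 44.000°), disengaged; cmd=(0,0,0) → follower holds at (3.000, 144.000, 53.000°)
step 7: Δleader=(12.000, -17.000, 15.000°), engaged; cmd=(13.000, -49.000, 28.000°) → follower=(16.000, 95.000, 81.000°)
step 8: Δleader=(-17.000, -9.000, -15.000°), engaged; cmd=(-16.000, -25.000, -32.000°) → follower=(0.000, 70.000, 49.000°)

-1.000 34.000 -27.000
-4.000 78.000 -53.000
17.000 122.000 27.000
17.000 122.000 27.000
23.000 139.000 -5.000
3.000 144.000 53.000
3.000 144.000 53.000
16.000 95.000 81.000
0.000 70.000 49.000


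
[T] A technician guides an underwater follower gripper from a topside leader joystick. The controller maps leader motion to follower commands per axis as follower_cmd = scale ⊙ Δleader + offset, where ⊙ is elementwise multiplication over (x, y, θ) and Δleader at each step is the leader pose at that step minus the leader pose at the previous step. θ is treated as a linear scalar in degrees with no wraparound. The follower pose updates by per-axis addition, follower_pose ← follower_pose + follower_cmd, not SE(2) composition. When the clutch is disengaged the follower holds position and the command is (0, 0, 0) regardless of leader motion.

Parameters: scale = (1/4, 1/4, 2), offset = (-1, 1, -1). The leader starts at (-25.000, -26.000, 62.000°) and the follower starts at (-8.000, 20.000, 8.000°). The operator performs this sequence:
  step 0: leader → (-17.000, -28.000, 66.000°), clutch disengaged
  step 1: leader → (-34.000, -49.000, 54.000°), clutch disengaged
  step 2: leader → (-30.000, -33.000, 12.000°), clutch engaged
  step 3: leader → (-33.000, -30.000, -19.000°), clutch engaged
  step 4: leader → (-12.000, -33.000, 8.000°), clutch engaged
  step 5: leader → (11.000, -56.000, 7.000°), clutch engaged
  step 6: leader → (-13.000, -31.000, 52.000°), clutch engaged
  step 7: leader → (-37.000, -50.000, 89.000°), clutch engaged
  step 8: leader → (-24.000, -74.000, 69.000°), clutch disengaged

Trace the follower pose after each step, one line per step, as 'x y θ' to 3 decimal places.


-8.000 20.000 8.000
-8.000 20.000 8.000
-8.000 25.000 -77.000
-9.750 26.750 -140.000
-5.500 27.000 -87.000
-0.750 22.250 -90.000
-7.750 29.500 -1.000
-14.750 25.750 72.000
-14.750 25.750 72.000

step 0: Δleader=(8.000, -2.000, 4.000°), disengaged; cmd=(0,0,0) → follower holds at (-8.000, 20.000, 8.000°)
step 1: Δleader=(-17.000, -21.000, -12.000°), disengaged; cmd=(0,0,0) → follower holds at (-8.000, 20.000, 8.000°)
step 2: Δleader=(4.000, 16.000, -42.000°), engaged; cmd=(0.000, 5.000, -85.000°) → follower=(-8.000, 25.000, -77.000°)
step 3: Δleader=(-3.000, 3.000, -31.000°), engaged; cmd=(-1.750, 1.750, -63.000°) → follower=(-9.750, 26.750, -140.000°)
step 4: Δleader=(21.000, -3.000, 27.000°), engaged; cmd=(4.250, 0.250, 53.000°) → follower=(-5.500, 27.000, -87.000°)
step 5: Δleader=(23.000, -23.000, -1.000°), engaged; cmd=(4.750, -4.750, -3.000°) → follower=(-0.750, 22.250, -90.000°)
step 6: Δleader=(-24.000, 25.000, 45.000°), engaged; cmd=(-7.000, 7.250, 89.000°) → follower=(-7.750, 29.500, -1.000°)
step 7: Δleader=(-24.000, -19.000, 37.000°), engaged; cmd=(-7.000, -3.750, 73.000°) → follower=(-14.750, 25.750, 72.000°)
step 8: Δleader=(13.000, -24.000, -20.000°), disengaged; cmd=(0,0,0) → follower holds at (-14.750, 25.750, 72.000°)


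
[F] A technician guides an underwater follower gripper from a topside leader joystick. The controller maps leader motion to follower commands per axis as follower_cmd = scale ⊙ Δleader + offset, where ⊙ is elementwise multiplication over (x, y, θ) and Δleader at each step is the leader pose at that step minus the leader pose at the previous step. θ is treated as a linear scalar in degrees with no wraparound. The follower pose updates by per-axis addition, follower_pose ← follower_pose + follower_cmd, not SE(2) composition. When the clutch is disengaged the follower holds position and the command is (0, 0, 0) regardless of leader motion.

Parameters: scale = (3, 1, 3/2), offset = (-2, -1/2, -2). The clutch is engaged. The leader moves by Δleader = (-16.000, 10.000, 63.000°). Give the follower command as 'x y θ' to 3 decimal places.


-50.000 9.500 92.500

axis x: 3·-16.000 + -2 = -50.000
axis y: 1·10.000 + -1/2 = 9.500
axis θ: 3/2·63.000 + -2 = 92.500


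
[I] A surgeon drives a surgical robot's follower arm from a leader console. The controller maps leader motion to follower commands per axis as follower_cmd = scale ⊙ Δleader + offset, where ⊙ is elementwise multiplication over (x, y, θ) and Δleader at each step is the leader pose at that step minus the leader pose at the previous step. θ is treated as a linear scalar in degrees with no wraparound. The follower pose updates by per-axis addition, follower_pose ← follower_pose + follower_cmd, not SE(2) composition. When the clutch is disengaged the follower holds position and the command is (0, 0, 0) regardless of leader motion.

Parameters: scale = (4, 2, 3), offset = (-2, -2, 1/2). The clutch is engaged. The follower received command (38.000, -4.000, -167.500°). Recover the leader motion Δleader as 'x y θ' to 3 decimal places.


10.000 -1.000 -56.000

axis x: (38.000 − -2) / (4) = 10.000
axis y: (-4.000 − -2) / (2) = -1.000
axis θ: (-167.500 − 1/2) / (3) = -56.000


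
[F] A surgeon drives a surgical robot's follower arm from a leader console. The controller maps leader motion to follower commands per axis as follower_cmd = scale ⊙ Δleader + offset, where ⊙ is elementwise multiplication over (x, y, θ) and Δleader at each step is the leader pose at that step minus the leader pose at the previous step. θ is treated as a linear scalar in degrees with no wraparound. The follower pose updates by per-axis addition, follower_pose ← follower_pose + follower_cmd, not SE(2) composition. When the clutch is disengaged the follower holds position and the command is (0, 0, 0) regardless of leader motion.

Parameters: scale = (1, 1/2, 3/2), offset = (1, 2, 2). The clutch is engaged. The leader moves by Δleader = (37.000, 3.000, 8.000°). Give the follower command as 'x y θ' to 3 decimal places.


axis x: 1·37.000 + 1 = 38.000
axis y: 1/2·3.000 + 2 = 3.500
axis θ: 3/2·8.000 + 2 = 14.000

38.000 3.500 14.000


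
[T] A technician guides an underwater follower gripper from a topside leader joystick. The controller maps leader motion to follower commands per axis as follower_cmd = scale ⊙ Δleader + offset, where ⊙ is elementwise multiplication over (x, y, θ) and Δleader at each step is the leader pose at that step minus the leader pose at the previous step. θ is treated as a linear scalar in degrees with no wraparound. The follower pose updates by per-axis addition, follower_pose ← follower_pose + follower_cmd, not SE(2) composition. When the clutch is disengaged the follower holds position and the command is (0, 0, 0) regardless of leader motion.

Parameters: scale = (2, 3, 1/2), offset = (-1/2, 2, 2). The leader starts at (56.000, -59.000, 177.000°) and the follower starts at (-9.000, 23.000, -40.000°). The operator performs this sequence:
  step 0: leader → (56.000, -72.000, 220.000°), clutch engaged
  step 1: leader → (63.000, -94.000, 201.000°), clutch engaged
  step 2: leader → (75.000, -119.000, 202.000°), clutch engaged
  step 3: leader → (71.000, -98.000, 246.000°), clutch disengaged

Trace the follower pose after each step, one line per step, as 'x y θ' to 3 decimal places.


step 0: Δleader=(0.000, -13.000, 43.000°), engaged; cmd=(-0.500, -37.000, 23.500°) → follower=(-9.500, -14.000, -16.500°)
step 1: Δleader=(7.000, -22.000, -19.000°), engaged; cmd=(13.500, -64.000, -7.500°) → follower=(4.000, -78.000, -24.000°)
step 2: Δleader=(12.000, -25.000, 1.000°), engaged; cmd=(23.500, -73.000, 2.500°) → follower=(27.500, -151.000, -21.500°)
step 3: Δleader=(-4.000, 21.000, 44.000°), disengaged; cmd=(0,0,0) → follower holds at (27.500, -151.000, -21.500°)

-9.500 -14.000 -16.500
4.000 -78.000 -24.000
27.500 -151.000 -21.500
27.500 -151.000 -21.500
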